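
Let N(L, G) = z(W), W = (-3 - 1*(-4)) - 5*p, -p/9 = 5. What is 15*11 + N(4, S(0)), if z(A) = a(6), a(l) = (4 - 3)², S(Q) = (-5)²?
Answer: 166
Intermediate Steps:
S(Q) = 25
p = -45 (p = -9*5 = -45)
W = 226 (W = (-3 - 1*(-4)) - 5*(-45) = (-3 + 4) + 225 = 1 + 225 = 226)
a(l) = 1 (a(l) = 1² = 1)
z(A) = 1
N(L, G) = 1
15*11 + N(4, S(0)) = 15*11 + 1 = 165 + 1 = 166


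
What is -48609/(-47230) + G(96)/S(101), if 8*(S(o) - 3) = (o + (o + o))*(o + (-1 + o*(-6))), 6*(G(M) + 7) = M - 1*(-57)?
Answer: 3722239003/3620037810 ≈ 1.0282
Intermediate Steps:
G(M) = 5/2 + M/6 (G(M) = -7 + (M - 1*(-57))/6 = -7 + (M + 57)/6 = -7 + (57 + M)/6 = -7 + (19/2 + M/6) = 5/2 + M/6)
S(o) = 3 + 3*o*(-1 - 5*o)/8 (S(o) = 3 + ((o + (o + o))*(o + (-1 + o*(-6))))/8 = 3 + ((o + 2*o)*(o + (-1 - 6*o)))/8 = 3 + ((3*o)*(-1 - 5*o))/8 = 3 + (3*o*(-1 - 5*o))/8 = 3 + 3*o*(-1 - 5*o)/8)
-48609/(-47230) + G(96)/S(101) = -48609/(-47230) + (5/2 + (⅙)*96)/(3 - 15/8*101² - 3/8*101) = -48609*(-1/47230) + (5/2 + 16)/(3 - 15/8*10201 - 303/8) = 48609/47230 + 37/(2*(3 - 153015/8 - 303/8)) = 48609/47230 + 37/(2*(-76647/4)) = 48609/47230 + (37/2)*(-4/76647) = 48609/47230 - 74/76647 = 3722239003/3620037810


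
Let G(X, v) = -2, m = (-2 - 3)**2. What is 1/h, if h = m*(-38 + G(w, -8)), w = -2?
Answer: -1/1000 ≈ -0.0010000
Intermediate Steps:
m = 25 (m = (-5)**2 = 25)
h = -1000 (h = 25*(-38 - 2) = 25*(-40) = -1000)
1/h = 1/(-1000) = -1/1000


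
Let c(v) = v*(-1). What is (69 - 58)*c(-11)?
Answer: 121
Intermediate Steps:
c(v) = -v
(69 - 58)*c(-11) = (69 - 58)*(-1*(-11)) = 11*11 = 121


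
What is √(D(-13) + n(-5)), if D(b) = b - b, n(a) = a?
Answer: I*√5 ≈ 2.2361*I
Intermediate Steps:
D(b) = 0
√(D(-13) + n(-5)) = √(0 - 5) = √(-5) = I*√5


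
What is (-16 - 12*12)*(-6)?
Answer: 960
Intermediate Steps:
(-16 - 12*12)*(-6) = (-16 - 144)*(-6) = -160*(-6) = 960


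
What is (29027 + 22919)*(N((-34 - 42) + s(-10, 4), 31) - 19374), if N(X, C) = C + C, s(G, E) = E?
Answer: -1003181152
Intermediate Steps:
N(X, C) = 2*C
(29027 + 22919)*(N((-34 - 42) + s(-10, 4), 31) - 19374) = (29027 + 22919)*(2*31 - 19374) = 51946*(62 - 19374) = 51946*(-19312) = -1003181152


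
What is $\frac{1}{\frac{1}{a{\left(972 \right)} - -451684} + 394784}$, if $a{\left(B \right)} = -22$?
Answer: $\frac{451662}{178308931009} \approx 2.533 \cdot 10^{-6}$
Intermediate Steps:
$\frac{1}{\frac{1}{a{\left(972 \right)} - -451684} + 394784} = \frac{1}{\frac{1}{-22 - -451684} + 394784} = \frac{1}{\frac{1}{-22 + \left(-370 + 452054\right)} + 394784} = \frac{1}{\frac{1}{-22 + 451684} + 394784} = \frac{1}{\frac{1}{451662} + 394784} = \frac{1}{\frac{178308931009}{451662}} = \frac{451662}{178308931009}$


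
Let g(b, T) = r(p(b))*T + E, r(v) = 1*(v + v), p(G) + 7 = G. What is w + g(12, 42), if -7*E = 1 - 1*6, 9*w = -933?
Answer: 6658/21 ≈ 317.05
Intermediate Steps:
w = -311/3 (w = (⅑)*(-933) = -311/3 ≈ -103.67)
p(G) = -7 + G
r(v) = 2*v (r(v) = 1*(2*v) = 2*v)
E = 5/7 (E = -(1 - 1*6)/7 = -(1 - 6)/7 = -⅐*(-5) = 5/7 ≈ 0.71429)
g(b, T) = 5/7 + T*(-14 + 2*b) (g(b, T) = (2*(-7 + b))*T + 5/7 = (-14 + 2*b)*T + 5/7 = T*(-14 + 2*b) + 5/7 = 5/7 + T*(-14 + 2*b))
w + g(12, 42) = -311/3 + (5/7 + 2*42*(-7 + 12)) = -311/3 + (5/7 + 2*42*5) = -311/3 + (5/7 + 420) = -311/3 + 2945/7 = 6658/21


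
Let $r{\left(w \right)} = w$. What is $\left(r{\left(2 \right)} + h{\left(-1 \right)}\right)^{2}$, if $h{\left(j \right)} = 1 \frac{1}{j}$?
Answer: $1$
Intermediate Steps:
$h{\left(j \right)} = \frac{1}{j}$
$\left(r{\left(2 \right)} + h{\left(-1 \right)}\right)^{2} = \left(2 + \frac{1}{-1}\right)^{2} = \left(2 - 1\right)^{2} = 1^{2} = 1$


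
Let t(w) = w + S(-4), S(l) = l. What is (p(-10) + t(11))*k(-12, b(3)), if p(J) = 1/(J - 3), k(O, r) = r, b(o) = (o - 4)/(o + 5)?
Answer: -45/52 ≈ -0.86539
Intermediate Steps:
b(o) = (-4 + o)/(5 + o)
t(w) = -4 + w (t(w) = w - 4 = -4 + w)
p(J) = 1/(-3 + J)
(p(-10) + t(11))*k(-12, b(3)) = (1/(-3 - 10) + (-4 + 11))*((-4 + 3)/(5 + 3)) = (1/(-13) + 7)*(-1/8) = (-1/13 + 7)*((⅛)*(-1)) = (90/13)*(-⅛) = -45/52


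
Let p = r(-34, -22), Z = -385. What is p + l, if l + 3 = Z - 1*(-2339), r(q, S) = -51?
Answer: 1900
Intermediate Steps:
p = -51
l = 1951 (l = -3 + (-385 - 1*(-2339)) = -3 + (-385 + 2339) = -3 + 1954 = 1951)
p + l = -51 + 1951 = 1900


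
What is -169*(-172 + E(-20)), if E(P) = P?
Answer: 32448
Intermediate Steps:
-169*(-172 + E(-20)) = -169*(-172 - 20) = -169*(-192) = 32448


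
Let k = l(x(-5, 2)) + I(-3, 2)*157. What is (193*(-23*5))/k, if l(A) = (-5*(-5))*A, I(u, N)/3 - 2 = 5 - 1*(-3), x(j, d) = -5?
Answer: -4439/917 ≈ -4.8408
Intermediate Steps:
I(u, N) = 30 (I(u, N) = 6 + 3*(5 - 1*(-3)) = 6 + 3*(5 + 3) = 6 + 3*8 = 6 + 24 = 30)
l(A) = 25*A
k = 4585 (k = 25*(-5) + 30*157 = -125 + 4710 = 4585)
(193*(-23*5))/k = (193*(-23*5))/4585 = (193*(-115))*(1/4585) = -22195*1/4585 = -4439/917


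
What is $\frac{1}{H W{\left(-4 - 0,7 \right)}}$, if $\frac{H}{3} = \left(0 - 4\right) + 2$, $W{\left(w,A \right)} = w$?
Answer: $\frac{1}{24} \approx 0.041667$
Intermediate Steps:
$H = -6$ ($H = 3 \left(\left(0 - 4\right) + 2\right) = 3 \left(-4 + 2\right) = 3 \left(-2\right) = -6$)
$\frac{1}{H W{\left(-4 - 0,7 \right)}} = \frac{1}{\left(-6\right) \left(-4 - 0\right)} = \frac{1}{\left(-6\right) \left(-4 + 0\right)} = \frac{1}{\left(-6\right) \left(-4\right)} = \frac{1}{24}$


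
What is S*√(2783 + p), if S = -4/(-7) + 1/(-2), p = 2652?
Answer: √5435/14 ≈ 5.2659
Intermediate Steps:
S = 1/14 (S = -4*(-⅐) + 1*(-½) = 4/7 - ½ = 1/14 ≈ 0.071429)
S*√(2783 + p) = √(2783 + 2652)/14 = √5435/14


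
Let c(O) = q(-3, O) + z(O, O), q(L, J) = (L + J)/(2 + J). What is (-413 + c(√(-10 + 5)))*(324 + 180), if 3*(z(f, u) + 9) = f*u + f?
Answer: 1008*(-211*√5 + 426*I)/(√5 - 2*I) ≈ -2.1358e+5 + 1001.8*I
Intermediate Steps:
q(L, J) = (J + L)/(2 + J)
z(f, u) = -9 + f/3 + f*u/3 (z(f, u) = -9 + (f*u + f)/3 = -9 + (f + f*u)/3 = -9 + (f/3 + f*u/3) = -9 + f/3 + f*u/3)
c(O) = -9 + O/3 + O²/3 + (-3 + O)/(2 + O) (c(O) = (O - 3)/(2 + O) + (-9 + O/3 + O*O/3) = (-3 + O)/(2 + O) + (-9 + O/3 + O²/3) = -9 + O/3 + O²/3 + (-3 + O)/(2 + O))
(-413 + c(√(-10 + 5)))*(324 + 180) = (-413 + (-63 + (√(-10 + 5))³ - 22*√(-10 + 5) + 3*(√(-10 + 5))²)/(3*(2 + √(-10 + 5))))*(324 + 180) = (-413 + (-63 + (√(-5))³ - 22*I*√5 + 3*(√(-5))²)/(3*(2 + √(-5))))*504 = (-413 + (-63 + (I*√5)³ - 22*I*√5 + 3*(I*√5)²)/(3*(2 + I*√5)))*504 = (-413 + (-63 - 5*I*√5 - 22*I*√5 + 3*(-5))/(3*(2 + I*√5)))*504 = (-413 + (-63 - 5*I*√5 - 22*I*√5 - 15)/(3*(2 + I*√5)))*504 = (-413 + (-78 - 27*I*√5)/(3*(2 + I*√5)))*504 = -208152 + 168*(-78 - 27*I*√5)/(2 + I*√5)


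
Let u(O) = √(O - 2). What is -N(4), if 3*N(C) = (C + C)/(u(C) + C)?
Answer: -16/21 + 4*√2/21 ≈ -0.49253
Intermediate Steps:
u(O) = √(-2 + O)
N(C) = 2*C/(3*(C + √(-2 + C))) (N(C) = ((C + C)/(√(-2 + C) + C))/3 = ((2*C)/(C + √(-2 + C)))/3 = (2*C/(C + √(-2 + C)))/3 = 2*C/(3*(C + √(-2 + C))))
-N(4) = -2*4/(3*(4 + √(-2 + 4))) = -2*4/(3*(4 + √2)) = -8/(3*(4 + √2))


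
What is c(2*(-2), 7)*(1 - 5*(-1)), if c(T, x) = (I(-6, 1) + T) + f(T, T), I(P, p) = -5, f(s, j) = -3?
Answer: -72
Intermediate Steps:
c(T, x) = -8 + T (c(T, x) = (-5 + T) - 3 = -8 + T)
c(2*(-2), 7)*(1 - 5*(-1)) = (-8 + 2*(-2))*(1 - 5*(-1)) = (-8 - 4)*(1 + 5) = -12*6 = -72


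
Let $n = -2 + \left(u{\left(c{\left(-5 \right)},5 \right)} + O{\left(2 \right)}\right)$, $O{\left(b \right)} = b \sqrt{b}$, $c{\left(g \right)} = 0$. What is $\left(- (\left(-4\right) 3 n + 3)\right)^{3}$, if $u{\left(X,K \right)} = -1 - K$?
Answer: $-1312443 + 733320 \sqrt{2} \approx -2.7537 \cdot 10^{5}$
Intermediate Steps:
$O{\left(b \right)} = b^{\frac{3}{2}}$
$n = -8 + 2 \sqrt{2}$ ($n = -2 + \left(\left(-1 - 5\right) + 2^{\frac{3}{2}}\right) = -2 + \left(\left(-1 - 5\right) + 2 \sqrt{2}\right) = -2 - \left(6 - 2 \sqrt{2}\right) = -8 + 2 \sqrt{2} \approx -5.1716$)
$\left(- (\left(-4\right) 3 n + 3)\right)^{3} = \left(- (\left(-4\right) 3 \left(-8 + 2 \sqrt{2}\right) + 3)\right)^{3} = \left(- (- 12 \left(-8 + 2 \sqrt{2}\right) + 3)\right)^{3} = \left(- (\left(96 - 24 \sqrt{2}\right) + 3)\right)^{3} = \left(- (99 - 24 \sqrt{2})\right)^{3} = \left(-99 + 24 \sqrt{2}\right)^{3}$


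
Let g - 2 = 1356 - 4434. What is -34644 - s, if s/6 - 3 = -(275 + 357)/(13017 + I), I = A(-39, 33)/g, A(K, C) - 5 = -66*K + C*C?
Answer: -86733612306/2502289 ≈ -34662.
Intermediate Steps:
A(K, C) = 5 + C**2 - 66*K (A(K, C) = 5 + (-66*K + C*C) = 5 + (-66*K + C**2) = 5 + (C**2 - 66*K) = 5 + C**2 - 66*K)
g = -3076 (g = 2 + (1356 - 4434) = 2 - 3078 = -3076)
I = -917/769 (I = (5 + 33**2 - 66*(-39))/(-3076) = (5 + 1089 + 2574)*(-1/3076) = 3668*(-1/3076) = -917/769 ≈ -1.1925)
s = 44312190/2502289 (s = 18 + 6*(-(275 + 357)/(13017 - 917/769)) = 18 + 6*(-632/10009156/769) = 18 + 6*(-632*769/10009156) = 18 + 6*(-1*121502/2502289) = 18 + 6*(-121502/2502289) = 18 - 729012/2502289 = 44312190/2502289 ≈ 17.709)
-34644 - s = -34644 - 1*44312190/2502289 = -34644 - 44312190/2502289 = -86733612306/2502289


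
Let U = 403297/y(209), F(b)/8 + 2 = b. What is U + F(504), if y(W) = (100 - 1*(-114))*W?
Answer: 180022913/44726 ≈ 4025.0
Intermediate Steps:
F(b) = -16 + 8*b
y(W) = 214*W (y(W) = (100 + 114)*W = 214*W)
U = 403297/44726 (U = 403297/((214*209)) = 403297/44726 ≈ 9.0171)
U + F(504) = 403297/44726 + (-16 + 8*504) = 403297/44726 + (-16 + 4032) = 403297/44726 + 4016 = 180022913/44726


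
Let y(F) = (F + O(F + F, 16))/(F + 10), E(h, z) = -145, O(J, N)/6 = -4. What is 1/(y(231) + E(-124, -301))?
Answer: -241/34738 ≈ -0.0069376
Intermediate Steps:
O(J, N) = -24 (O(J, N) = 6*(-4) = -24)
y(F) = (-24 + F)/(10 + F) (y(F) = (F - 24)/(F + 10) = (-24 + F)/(10 + F))
1/(y(231) + E(-124, -301)) = 1/((-24 + 231)/(10 + 231) - 145) = 1/(207/241 - 145) = 1/(-34738/241) = -241/34738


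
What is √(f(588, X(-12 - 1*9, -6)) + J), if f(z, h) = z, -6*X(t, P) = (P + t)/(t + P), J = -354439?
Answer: I*√353851 ≈ 594.85*I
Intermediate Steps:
X(t, P) = -⅙ (X(t, P) = -(P + t)/(6*(t + P)) = -(P + t)/(6*(P + t)) = -⅙*1 = -⅙)
√(f(588, X(-12 - 1*9, -6)) + J) = √(588 - 354439) = √(-353851) = I*√353851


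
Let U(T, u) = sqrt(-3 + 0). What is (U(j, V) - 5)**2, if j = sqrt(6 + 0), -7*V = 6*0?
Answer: (5 - I*sqrt(3))**2 ≈ 22.0 - 17.32*I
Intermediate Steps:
V = 0 (V = -6*0/7 = -1/7*0 = 0)
j = sqrt(6) ≈ 2.4495
U(T, u) = I*sqrt(3) (U(T, u) = sqrt(-3) = I*sqrt(3))
(U(j, V) - 5)**2 = (I*sqrt(3) - 5)**2 = (-5 + I*sqrt(3))**2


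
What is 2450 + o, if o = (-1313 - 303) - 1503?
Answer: -669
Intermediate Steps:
o = -3119 (o = -1616 - 1503 = -3119)
2450 + o = 2450 - 3119 = -669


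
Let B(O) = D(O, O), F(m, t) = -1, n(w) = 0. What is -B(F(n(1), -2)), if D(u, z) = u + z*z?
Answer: 0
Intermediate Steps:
D(u, z) = u + z²
B(O) = O + O²
-B(F(n(1), -2)) = -(-1)*(1 - 1) = -(-1)*0 = -1*0 = 0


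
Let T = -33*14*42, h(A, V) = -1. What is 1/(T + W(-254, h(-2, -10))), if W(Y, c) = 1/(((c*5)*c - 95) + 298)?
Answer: -208/4036031 ≈ -5.1536e-5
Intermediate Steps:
T = -19404 (T = -462*42 = -19404)
W(Y, c) = 1/(203 + 5*c²) (W(Y, c) = 1/(((5*c)*c - 95) + 298) = 1/((5*c² - 95) + 298) = 1/((-95 + 5*c²) + 298) = 1/(203 + 5*c²))
1/(T + W(-254, h(-2, -10))) = 1/(-19404 + 1/(203 + 5*(-1)²)) = 1/(-19404 + 1/(203 + 5*1)) = 1/(-19404 + 1/(203 + 5)) = 1/(-19404 + 1/208) = 1/(-4036031/208) = -208/4036031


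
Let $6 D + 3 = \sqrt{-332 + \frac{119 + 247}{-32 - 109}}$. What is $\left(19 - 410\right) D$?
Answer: $\frac{391}{2} - \frac{391 i \sqrt{739122}}{282} \approx 195.5 - 1192.0 i$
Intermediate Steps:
$D = - \frac{1}{2} + \frac{i \sqrt{739122}}{282}$ ($D = - \frac{1}{2} + \frac{\sqrt{-332 + \frac{119 + 247}{-32 - 109}}}{6} = - \frac{1}{2} + \frac{\sqrt{-332 + \frac{366}{-141}}}{6} = - \frac{1}{2} + \frac{\sqrt{-332 + 366 \left(- \frac{1}{141}\right)}}{6} = - \frac{1}{2} + \frac{\sqrt{-332 - \frac{122}{47}}}{6} = - \frac{1}{2} + \frac{\sqrt{- \frac{15726}{47}}}{6} = - \frac{1}{2} + \frac{\frac{1}{47} i \sqrt{739122}}{6} = - \frac{1}{2} + \frac{i \sqrt{739122}}{282} \approx -0.5 + 3.0487 i$)
$\left(19 - 410\right) D = \left(19 - 410\right) \left(- \frac{1}{2} + \frac{i \sqrt{739122}}{282}\right) = - 391 \left(- \frac{1}{2} + \frac{i \sqrt{739122}}{282}\right) = \frac{391}{2} - \frac{391 i \sqrt{739122}}{282}$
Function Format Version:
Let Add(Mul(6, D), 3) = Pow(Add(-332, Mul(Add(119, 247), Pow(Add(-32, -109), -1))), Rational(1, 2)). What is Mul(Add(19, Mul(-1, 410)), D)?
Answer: Add(Rational(391, 2), Mul(Rational(-391, 282), I, Pow(739122, Rational(1, 2)))) ≈ Add(195.50, Mul(-1192.0, I))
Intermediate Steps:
D = Add(Rational(-1, 2), Mul(Rational(1, 282), I, Pow(739122, Rational(1, 2)))) (D = Add(Rational(-1, 2), Mul(Rational(1, 6), Pow(Add(-332, Mul(Add(119, 247), Pow(Add(-32, -109), -1))), Rational(1, 2)))) = Add(Rational(-1, 2), Mul(Rational(1, 6), Pow(Add(-332, Mul(366, Pow(-141, -1))), Rational(1, 2)))) = Add(Rational(-1, 2), Mul(Rational(1, 6), Pow(Add(-332, Mul(366, Rational(-1, 141))), Rational(1, 2)))) = Add(Rational(-1, 2), Mul(Rational(1, 6), Pow(Add(-332, Rational(-122, 47)), Rational(1, 2)))) = Add(Rational(-1, 2), Mul(Rational(1, 6), Pow(Rational(-15726, 47), Rational(1, 2)))) = Add(Rational(-1, 2), Mul(Rational(1, 6), Mul(Rational(1, 47), I, Pow(739122, Rational(1, 2))))) = Add(Rational(-1, 2), Mul(Rational(1, 282), I, Pow(739122, Rational(1, 2)))) ≈ Add(-0.50000, Mul(3.0487, I)))
Mul(Add(19, Mul(-1, 410)), D) = Mul(Add(19, Mul(-1, 410)), Add(Rational(-1, 2), Mul(Rational(1, 282), I, Pow(739122, Rational(1, 2))))) = Mul(Add(19, -410), Add(Rational(-1, 2), Mul(Rational(1, 282), I, Pow(739122, Rational(1, 2))))) = Mul(-391, Add(Rational(-1, 2), Mul(Rational(1, 282), I, Pow(739122, Rational(1, 2))))) = Add(Rational(391, 2), Mul(Rational(-391, 282), I, Pow(739122, Rational(1, 2))))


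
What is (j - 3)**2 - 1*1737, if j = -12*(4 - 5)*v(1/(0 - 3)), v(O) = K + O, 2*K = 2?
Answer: -1712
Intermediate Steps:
K = 1 (K = (1/2)*2 = 1)
v(O) = 1 + O
j = 8 (j = -12*(4 - 5)*(1 + 1/(0 - 3)) = -(-12)*(1 + 1/(-3)) = -(-12)*(1 - 1/3) = -(-12)*2/3 = -12*(-2/3) = 8)
(j - 3)**2 - 1*1737 = (8 - 3)**2 - 1*1737 = 5**2 - 1737 = 25 - 1737 = -1712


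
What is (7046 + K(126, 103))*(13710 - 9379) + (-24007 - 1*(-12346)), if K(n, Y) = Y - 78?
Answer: 30612840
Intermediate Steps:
K(n, Y) = -78 + Y
(7046 + K(126, 103))*(13710 - 9379) + (-24007 - 1*(-12346)) = (7046 + (-78 + 103))*(13710 - 9379) + (-24007 - 1*(-12346)) = (7046 + 25)*4331 + (-24007 + 12346) = 7071*4331 - 11661 = 30624501 - 11661 = 30612840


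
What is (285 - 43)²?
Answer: 58564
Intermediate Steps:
(285 - 43)² = 242² = 58564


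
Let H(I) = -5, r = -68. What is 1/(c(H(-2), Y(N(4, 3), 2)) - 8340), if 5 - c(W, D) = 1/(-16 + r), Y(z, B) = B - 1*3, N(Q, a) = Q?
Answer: -84/700139 ≈ -0.00011998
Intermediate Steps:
Y(z, B) = -3 + B (Y(z, B) = B - 3 = -3 + B)
c(W, D) = 421/84 (c(W, D) = 5 - 1/(-16 - 68) = 5 - 1/(-84) = 5 - 1*(-1/84) = 5 + 1/84 = 421/84)
1/(c(H(-2), Y(N(4, 3), 2)) - 8340) = 1/(421/84 - 8340) = 1/(-700139/84) = -84/700139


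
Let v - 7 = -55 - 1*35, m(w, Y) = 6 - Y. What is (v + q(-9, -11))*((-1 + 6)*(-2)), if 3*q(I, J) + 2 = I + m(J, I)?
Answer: 2450/3 ≈ 816.67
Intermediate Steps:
q(I, J) = 4/3 (q(I, J) = -⅔ + (I + (6 - I))/3 = -⅔ + (⅓)*6 = -⅔ + 2 = 4/3)
v = -83 (v = 7 + (-55 - 1*35) = 7 + (-55 - 35) = 7 - 90 = -83)
(v + q(-9, -11))*((-1 + 6)*(-2)) = (-83 + 4/3)*((-1 + 6)*(-2)) = -1225*(-2)/3 = -245/3*(-10) = 2450/3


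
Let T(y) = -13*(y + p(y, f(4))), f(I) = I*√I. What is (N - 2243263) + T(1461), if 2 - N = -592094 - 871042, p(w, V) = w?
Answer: -818111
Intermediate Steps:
f(I) = I^(3/2)
T(y) = -26*y (T(y) = -13*(y + y) = -26*y)
N = 1463138 (N = 2 - (-592094 - 871042) = 2 - 1*(-1463136) = 2 + 1463136 = 1463138)
(N - 2243263) + T(1461) = (1463138 - 2243263) - 26*1461 = -780125 - 37986 = -818111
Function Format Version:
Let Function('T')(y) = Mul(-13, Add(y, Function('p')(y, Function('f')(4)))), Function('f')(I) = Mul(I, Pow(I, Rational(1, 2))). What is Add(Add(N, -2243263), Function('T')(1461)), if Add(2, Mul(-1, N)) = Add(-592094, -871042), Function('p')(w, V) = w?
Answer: -818111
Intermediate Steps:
Function('f')(I) = Pow(I, Rational(3, 2))
Function('T')(y) = Mul(-26, y) (Function('T')(y) = Mul(-13, Add(y, y)) = Mul(-13, Mul(2, y)) = Mul(-26, y))
N = 1463138 (N = Add(2, Mul(-1, Add(-592094, -871042))) = Add(2, Mul(-1, -1463136)) = Add(2, 1463136) = 1463138)
Add(Add(N, -2243263), Function('T')(1461)) = Add(Add(1463138, -2243263), Mul(-26, 1461)) = Add(-780125, -37986) = -818111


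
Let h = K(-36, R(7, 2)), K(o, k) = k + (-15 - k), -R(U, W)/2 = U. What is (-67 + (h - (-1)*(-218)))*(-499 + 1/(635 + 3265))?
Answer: 1946099/13 ≈ 1.4970e+5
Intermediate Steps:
R(U, W) = -2*U
K(o, k) = -15
h = -15
(-67 + (h - (-1)*(-218)))*(-499 + 1/(635 + 3265)) = (-67 + (-15 - (-1)*(-218)))*(-499 + 1/(635 + 3265)) = (-67 + (-15 - 1*218))*(-499 + 1/3900) = (-67 + (-15 - 218))*(-499 + 1/3900) = (-67 - 233)*(-1946099/3900) = -300*(-1946099/3900) = 1946099/13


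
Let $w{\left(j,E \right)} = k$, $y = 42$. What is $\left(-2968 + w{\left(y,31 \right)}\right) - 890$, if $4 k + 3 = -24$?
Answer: $- \frac{15459}{4} \approx -3864.8$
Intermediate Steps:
$k = - \frac{27}{4}$ ($k = - \frac{3}{4} + \frac{1}{4} \left(-24\right) = - \frac{3}{4} - 6 = - \frac{27}{4} \approx -6.75$)
$w{\left(j,E \right)} = - \frac{27}{4}$
$\left(-2968 + w{\left(y,31 \right)}\right) - 890 = \left(-2968 - \frac{27}{4}\right) - 890 = - \frac{11899}{4} - 890 = - \frac{15459}{4}$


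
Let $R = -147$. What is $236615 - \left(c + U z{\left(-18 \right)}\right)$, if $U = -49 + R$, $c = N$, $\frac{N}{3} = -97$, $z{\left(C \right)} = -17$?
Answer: $233574$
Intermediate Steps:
$N = -291$ ($N = 3 \left(-97\right) = -291$)
$c = -291$
$U = -196$ ($U = -49 - 147 = -196$)
$236615 - \left(c + U z{\left(-18 \right)}\right) = 236615 - \left(-291 - -3332\right) = 236615 - \left(-291 + 3332\right) = 236615 - 3041 = 233574$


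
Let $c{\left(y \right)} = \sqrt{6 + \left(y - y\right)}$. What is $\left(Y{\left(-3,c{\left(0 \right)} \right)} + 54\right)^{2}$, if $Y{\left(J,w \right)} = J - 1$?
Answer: $2500$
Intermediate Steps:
$c{\left(y \right)} = \sqrt{6}$ ($c{\left(y \right)} = \sqrt{6 + 0} = \sqrt{6}$)
$Y{\left(J,w \right)} = -1 + J$
$\left(Y{\left(-3,c{\left(0 \right)} \right)} + 54\right)^{2} = \left(\left(-1 - 3\right) + 54\right)^{2} = \left(-4 + 54\right)^{2} = 50^{2} = 2500$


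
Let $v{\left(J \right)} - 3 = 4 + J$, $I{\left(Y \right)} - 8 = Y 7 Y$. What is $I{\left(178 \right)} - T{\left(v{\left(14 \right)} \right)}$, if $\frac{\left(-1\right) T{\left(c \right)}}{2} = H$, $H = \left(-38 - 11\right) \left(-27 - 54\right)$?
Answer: $229734$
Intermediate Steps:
$I{\left(Y \right)} = 8 + 7 Y^{2}$ ($I{\left(Y \right)} = 8 + Y 7 Y = 8 + 7 Y Y = 8 + 7 Y^{2}$)
$H = 3969$ ($H = \left(-49\right) \left(-81\right) = 3969$)
$v{\left(J \right)} = 7 + J$ ($v{\left(J \right)} = 3 + \left(4 + J\right) = 7 + J$)
$T{\left(c \right)} = -7938$ ($T{\left(c \right)} = \left(-2\right) 3969 = -7938$)
$I{\left(178 \right)} - T{\left(v{\left(14 \right)} \right)} = \left(8 + 7 \cdot 178^{2}\right) - -7938 = \left(8 + 7 \cdot 31684\right) + 7938 = \left(8 + 221788\right) + 7938 = 221796 + 7938 = 229734$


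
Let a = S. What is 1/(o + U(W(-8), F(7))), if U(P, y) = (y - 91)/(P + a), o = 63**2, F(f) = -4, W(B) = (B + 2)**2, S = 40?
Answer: 4/15871 ≈ 0.00025203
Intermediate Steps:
W(B) = (2 + B)**2
a = 40
o = 3969
U(P, y) = (-91 + y)/(40 + P) (U(P, y) = (y - 91)/(P + 40) = (-91 + y)/(40 + P))
1/(o + U(W(-8), F(7))) = 1/(3969 + (-91 - 4)/(40 + (2 - 8)**2)) = 1/(3969 - 95/(40 + (-6)**2)) = 1/(3969 - 95/(40 + 36)) = 1/(3969 - 95/76) = 1/(3969 + (1/76)*(-95)) = 1/(3969 - 5/4) = 1/(15871/4) = 4/15871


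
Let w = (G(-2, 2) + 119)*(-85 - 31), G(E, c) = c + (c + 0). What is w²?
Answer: 203575824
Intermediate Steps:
G(E, c) = 2*c (G(E, c) = c + c = 2*c)
w = -14268 (w = (2*2 + 119)*(-85 - 31) = (4 + 119)*(-116) = 123*(-116) = -14268)
w² = (-14268)² = 203575824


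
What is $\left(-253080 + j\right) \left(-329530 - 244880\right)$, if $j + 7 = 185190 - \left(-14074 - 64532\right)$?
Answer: $-6151356690$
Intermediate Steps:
$j = 263789$ ($j = -7 + \left(185190 - \left(-14074 - 64532\right)\right) = -7 + \left(185190 - -78606\right) = -7 + \left(185190 + 78606\right) = -7 + 263796 = 263789$)
$\left(-253080 + j\right) \left(-329530 - 244880\right) = \left(-253080 + 263789\right) \left(-329530 - 244880\right) = 10709 \left(-574410\right) = -6151356690$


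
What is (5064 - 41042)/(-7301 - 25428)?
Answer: 35978/32729 ≈ 1.0993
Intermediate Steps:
(5064 - 41042)/(-7301 - 25428) = -35978/(-32729) = -35978*(-1/32729) = 35978/32729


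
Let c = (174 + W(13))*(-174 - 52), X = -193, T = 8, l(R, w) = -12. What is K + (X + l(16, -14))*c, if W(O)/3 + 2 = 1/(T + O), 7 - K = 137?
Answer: 54529500/7 ≈ 7.7899e+6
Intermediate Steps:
K = -130 (K = 7 - 1*137 = 7 - 137 = -130)
W(O) = -6 + 3/(8 + O)
c = -266002/7 (c = (174 + 3*(-15 - 2*13)/(8 + 13))*(-174 - 52) = (174 + 3*(-15 - 26)/21)*(-226) = (174 + 3*(1/21)*(-41))*(-226) = (174 - 41/7)*(-226) = (1177/7)*(-226) = -266002/7 ≈ -38000.)
K + (X + l(16, -14))*c = -130 + (-193 - 12)*(-266002/7) = -130 - 205*(-266002/7) = -130 + 54530410/7 = 54529500/7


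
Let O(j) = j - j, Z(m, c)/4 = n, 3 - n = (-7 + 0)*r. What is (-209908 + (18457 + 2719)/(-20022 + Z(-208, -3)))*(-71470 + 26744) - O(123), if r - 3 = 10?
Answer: 441254490608/47 ≈ 9.3884e+9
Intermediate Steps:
r = 13 (r = 3 + 10 = 13)
n = 94 (n = 3 - (-7 + 0)*13 = 3 - (-7)*13 = 3 - 1*(-91) = 3 + 91 = 94)
Z(m, c) = 376 (Z(m, c) = 4*94 = 376)
O(j) = 0
(-209908 + (18457 + 2719)/(-20022 + Z(-208, -3)))*(-71470 + 26744) - O(123) = (-209908 + (18457 + 2719)/(-20022 + 376))*(-71470 + 26744) - 1*0 = (-209908 + 21176/(-19646))*(-44726) + 0 = (-209908 + 21176*(-1/19646))*(-44726) + 0 = (-209908 - 10588/9823)*(-44726) + 0 = -2061936872/9823*(-44726) + 0 = 441254490608/47 + 0 = 441254490608/47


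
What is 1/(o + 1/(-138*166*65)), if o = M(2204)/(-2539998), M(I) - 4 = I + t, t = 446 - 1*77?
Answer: -210117101220/213319141 ≈ -984.99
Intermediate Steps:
t = 369 (t = 446 - 77 = 369)
M(I) = 373 + I (M(I) = 4 + (I + 369) = 4 + (369 + I) = 373 + I)
o = -859/846666 (o = (373 + 2204)/(-2539998) = 2577*(-1/2539998) = -859/846666 ≈ -0.0010146)
1/(o + 1/(-138*166*65)) = 1/(-859/846666 + 1/(-138*166*65)) = 1/(-859/846666 + 1/(-22908*65)) = 1/(-859/846666 + 1/(-1489020)) = 1/(-859/846666 - 1/1489020) = 1/(-213319141/210117101220) = -210117101220/213319141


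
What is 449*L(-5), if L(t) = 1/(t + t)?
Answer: -449/10 ≈ -44.900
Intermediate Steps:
L(t) = 1/(2*t)
449*L(-5) = 449*((½)/(-5)) = 449*((½)*(-⅕)) = 449*(-⅒) = -449/10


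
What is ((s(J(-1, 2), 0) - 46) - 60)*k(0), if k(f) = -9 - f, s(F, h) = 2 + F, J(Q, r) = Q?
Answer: 945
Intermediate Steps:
((s(J(-1, 2), 0) - 46) - 60)*k(0) = (((2 - 1) - 46) - 60)*(-9 - 1*0) = ((1 - 46) - 60)*(-9 + 0) = (-45 - 60)*(-9) = -105*(-9) = 945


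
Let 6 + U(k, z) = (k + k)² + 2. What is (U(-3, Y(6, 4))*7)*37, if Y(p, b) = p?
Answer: 8288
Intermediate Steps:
U(k, z) = -4 + 4*k² (U(k, z) = -6 + ((k + k)² + 2) = -6 + ((2*k)² + 2) = -6 + (4*k² + 2) = -6 + (2 + 4*k²) = -4 + 4*k²)
(U(-3, Y(6, 4))*7)*37 = ((-4 + 4*(-3)²)*7)*37 = ((-4 + 4*9)*7)*37 = ((-4 + 36)*7)*37 = (32*7)*37 = 224*37 = 8288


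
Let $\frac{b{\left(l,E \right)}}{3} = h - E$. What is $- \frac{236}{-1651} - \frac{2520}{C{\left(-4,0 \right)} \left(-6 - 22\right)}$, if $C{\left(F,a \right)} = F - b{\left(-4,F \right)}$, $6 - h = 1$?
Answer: $- \frac{141274}{51181} \approx -2.7603$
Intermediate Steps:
$h = 5$ ($h = 6 - 1 = 5$)
$b{\left(l,E \right)} = 15 - 3 E$ ($b{\left(l,E \right)} = 3 \left(5 - E\right) = 15 - 3 E$)
$C{\left(F,a \right)} = -15 + 4 F$ ($C{\left(F,a \right)} = F - \left(15 - 3 F\right) = F + \left(-15 + 3 F\right) = -15 + 4 F$)
$- \frac{236}{-1651} - \frac{2520}{C{\left(-4,0 \right)} \left(-6 - 22\right)} = - \frac{236}{-1651} - \frac{2520}{\left(-15 + 4 \left(-4\right)\right) \left(-6 - 22\right)} = \left(-236\right) \left(- \frac{1}{1651}\right) - \frac{2520}{\left(-15 - 16\right) \left(-28\right)} = \frac{236}{1651} - \frac{2520}{\left(-31\right) \left(-28\right)} = \frac{236}{1651} - \frac{2520}{868} = \frac{236}{1651} - \frac{90}{31} = - \frac{141274}{51181}$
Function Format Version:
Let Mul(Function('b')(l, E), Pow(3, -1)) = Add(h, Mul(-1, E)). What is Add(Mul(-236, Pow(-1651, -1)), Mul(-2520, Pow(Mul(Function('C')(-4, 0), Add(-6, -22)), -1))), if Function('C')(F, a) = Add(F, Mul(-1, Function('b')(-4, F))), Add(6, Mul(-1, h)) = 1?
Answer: Rational(-141274, 51181) ≈ -2.7603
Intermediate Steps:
h = 5 (h = Add(6, Mul(-1, 1)) = Add(6, -1) = 5)
Function('b')(l, E) = Add(15, Mul(-3, E)) (Function('b')(l, E) = Mul(3, Add(5, Mul(-1, E))) = Add(15, Mul(-3, E)))
Function('C')(F, a) = Add(-15, Mul(4, F)) (Function('C')(F, a) = Add(F, Mul(-1, Add(15, Mul(-3, F)))) = Add(F, Add(-15, Mul(3, F))) = Add(-15, Mul(4, F)))
Add(Mul(-236, Pow(-1651, -1)), Mul(-2520, Pow(Mul(Function('C')(-4, 0), Add(-6, -22)), -1))) = Add(Mul(-236, Pow(-1651, -1)), Mul(-2520, Pow(Mul(Add(-15, Mul(4, -4)), Add(-6, -22)), -1))) = Add(Mul(-236, Rational(-1, 1651)), Mul(-2520, Pow(Mul(Add(-15, -16), -28), -1))) = Add(Rational(236, 1651), Mul(-2520, Pow(Mul(-31, -28), -1))) = Add(Rational(236, 1651), Mul(-2520, Pow(868, -1))) = Add(Rational(236, 1651), Mul(-2520, Rational(1, 868))) = Add(Rational(236, 1651), Rational(-90, 31)) = Rational(-141274, 51181)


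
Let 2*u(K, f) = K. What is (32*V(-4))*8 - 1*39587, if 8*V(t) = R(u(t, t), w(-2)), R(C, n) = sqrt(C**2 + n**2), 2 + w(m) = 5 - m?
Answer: -39587 + 32*sqrt(29) ≈ -39415.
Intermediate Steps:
w(m) = 3 - m (w(m) = -2 + (5 - m) = 3 - m)
u(K, f) = K/2
V(t) = sqrt(25 + t**2/4)/8 (V(t) = sqrt((t/2)**2 + (3 - 1*(-2))**2)/8 = sqrt(t**2/4 + (3 + 2)**2)/8 = sqrt(t**2/4 + 5**2)/8 = sqrt(t**2/4 + 25)/8 = sqrt(25 + t**2/4)/8)
(32*V(-4))*8 - 1*39587 = (32*(sqrt(100 + (-4)**2)/16))*8 - 1*39587 = (32*(sqrt(100 + 16)/16))*8 - 39587 = (32*(sqrt(116)/16))*8 - 39587 = (32*((2*sqrt(29))/16))*8 - 39587 = (32*(sqrt(29)/8))*8 - 39587 = (4*sqrt(29))*8 - 39587 = 32*sqrt(29) - 39587 = -39587 + 32*sqrt(29)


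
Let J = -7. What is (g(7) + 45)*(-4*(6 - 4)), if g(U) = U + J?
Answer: -360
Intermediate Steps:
g(U) = -7 + U (g(U) = U - 7 = -7 + U)
(g(7) + 45)*(-4*(6 - 4)) = ((-7 + 7) + 45)*(-4*(6 - 4)) = (0 + 45)*(-4*2) = 45*(-8) = -360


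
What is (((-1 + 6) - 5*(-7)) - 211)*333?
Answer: -56943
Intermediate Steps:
(((-1 + 6) - 5*(-7)) - 211)*333 = ((5 + 35) - 211)*333 = (40 - 211)*333 = -171*333 = -56943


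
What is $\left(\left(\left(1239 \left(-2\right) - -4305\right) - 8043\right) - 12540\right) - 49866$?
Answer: $-68622$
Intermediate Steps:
$\left(\left(\left(1239 \left(-2\right) - -4305\right) - 8043\right) - 12540\right) - 49866 = \left(\left(\left(-2478 + 4305\right) - 8043\right) - 12540\right) - 49866 = \left(\left(1827 - 8043\right) - 12540\right) - 49866 = \left(-6216 - 12540\right) - 49866 = -18756 - 49866 = -68622$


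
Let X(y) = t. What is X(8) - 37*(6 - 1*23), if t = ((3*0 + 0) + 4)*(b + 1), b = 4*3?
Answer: 681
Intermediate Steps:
b = 12
t = 52 (t = ((3*0 + 0) + 4)*(12 + 1) = ((0 + 0) + 4)*13 = (0 + 4)*13 = 4*13 = 52)
X(y) = 52
X(8) - 37*(6 - 1*23) = 52 - 37*(6 - 1*23) = 52 - 37*(6 - 23) = 52 - 37*(-17) = 52 + 629 = 681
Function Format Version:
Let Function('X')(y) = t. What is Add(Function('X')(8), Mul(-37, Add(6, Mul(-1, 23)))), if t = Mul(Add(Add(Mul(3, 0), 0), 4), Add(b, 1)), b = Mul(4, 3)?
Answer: 681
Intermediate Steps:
b = 12
t = 52 (t = Mul(Add(Add(Mul(3, 0), 0), 4), Add(12, 1)) = Mul(Add(Add(0, 0), 4), 13) = Mul(Add(0, 4), 13) = Mul(4, 13) = 52)
Function('X')(y) = 52
Add(Function('X')(8), Mul(-37, Add(6, Mul(-1, 23)))) = Add(52, Mul(-37, Add(6, Mul(-1, 23)))) = Add(52, Mul(-37, Add(6, -23))) = Add(52, Mul(-37, -17)) = Add(52, 629) = 681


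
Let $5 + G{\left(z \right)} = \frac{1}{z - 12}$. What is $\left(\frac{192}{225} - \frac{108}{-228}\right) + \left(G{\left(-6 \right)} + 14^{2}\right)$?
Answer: $\frac{1643921}{8550} \approx 192.27$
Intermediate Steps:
$G{\left(z \right)} = -5 + \frac{1}{-12 + z}$ ($G{\left(z \right)} = -5 + \frac{1}{z - 12} = -5 + \frac{1}{-12 + z}$)
$\left(\frac{192}{225} - \frac{108}{-228}\right) + \left(G{\left(-6 \right)} + 14^{2}\right) = \left(\frac{192}{225} - \frac{108}{-228}\right) + \left(\frac{61 - -30}{-12 - 6} + 14^{2}\right) = \left(192 \cdot \frac{1}{225} - - \frac{9}{19}\right) + \left(\frac{61 + 30}{-18} + 196\right) = \left(\frac{64}{75} + \frac{9}{19}\right) + \left(\left(- \frac{1}{18}\right) 91 + 196\right) = \frac{1891}{1425} + \left(- \frac{91}{18} + 196\right) = \frac{1891}{1425} + \frac{3437}{18} = \frac{1643921}{8550}$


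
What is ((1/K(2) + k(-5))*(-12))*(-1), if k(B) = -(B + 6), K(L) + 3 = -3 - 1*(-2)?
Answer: -15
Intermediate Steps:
K(L) = -4 (K(L) = -3 + (-3 - 1*(-2)) = -3 + (-3 + 2) = -3 - 1 = -4)
k(B) = -6 - B (k(B) = -(6 + B) = -6 - B)
((1/K(2) + k(-5))*(-12))*(-1) = ((1/(-4) + (-6 - 1*(-5)))*(-12))*(-1) = ((-¼ + (-6 + 5))*(-12))*(-1) = ((-¼ - 1)*(-12))*(-1) = -5/4*(-12)*(-1) = 15*(-1) = -15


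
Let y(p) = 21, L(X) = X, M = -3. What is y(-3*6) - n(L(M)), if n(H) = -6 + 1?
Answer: 26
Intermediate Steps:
n(H) = -5
y(-3*6) - n(L(M)) = 21 - 1*(-5) = 21 + 5 = 26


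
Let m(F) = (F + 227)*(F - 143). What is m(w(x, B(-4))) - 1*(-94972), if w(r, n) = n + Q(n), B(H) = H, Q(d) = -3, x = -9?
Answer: 61972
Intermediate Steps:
w(r, n) = -3 + n (w(r, n) = n - 3 = -3 + n)
m(F) = (-143 + F)*(227 + F) (m(F) = (227 + F)*(-143 + F) = (-143 + F)*(227 + F))
m(w(x, B(-4))) - 1*(-94972) = (-32461 + (-3 - 4)**2 + 84*(-3 - 4)) - 1*(-94972) = (-32461 + (-7)**2 + 84*(-7)) + 94972 = (-32461 + 49 - 588) + 94972 = -33000 + 94972 = 61972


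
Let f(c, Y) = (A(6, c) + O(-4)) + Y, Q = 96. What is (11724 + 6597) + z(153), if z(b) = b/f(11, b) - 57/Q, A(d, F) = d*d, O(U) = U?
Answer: 108461701/5920 ≈ 18321.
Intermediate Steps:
A(d, F) = d²
f(c, Y) = 32 + Y (f(c, Y) = (6² - 4) + Y = (36 - 4) + Y = 32 + Y)
z(b) = -19/32 + b/(32 + b) (z(b) = b/(32 + b) - 57/96 = b/(32 + b) - 57*1/96 = b/(32 + b) - 19/32 = -19/32 + b/(32 + b))
(11724 + 6597) + z(153) = (11724 + 6597) + (-608 + 13*153)/(32*(32 + 153)) = 18321 + (1/32)*(-608 + 1989)/185 = 18321 + (1/32)*(1/185)*1381 = 18321 + 1381/5920 = 108461701/5920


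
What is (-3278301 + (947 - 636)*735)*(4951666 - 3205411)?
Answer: -5325581813580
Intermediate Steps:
(-3278301 + (947 - 636)*735)*(4951666 - 3205411) = (-3278301 + 311*735)*1746255 = (-3278301 + 228585)*1746255 = -3049716*1746255 = -5325581813580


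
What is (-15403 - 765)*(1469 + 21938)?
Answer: -378444376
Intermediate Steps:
(-15403 - 765)*(1469 + 21938) = -16168*23407 = -378444376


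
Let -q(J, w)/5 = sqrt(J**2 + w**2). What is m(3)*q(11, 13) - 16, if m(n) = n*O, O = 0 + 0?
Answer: -16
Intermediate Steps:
O = 0
q(J, w) = -5*sqrt(J**2 + w**2)
m(n) = 0 (m(n) = n*0 = 0)
m(3)*q(11, 13) - 16 = 0*(-5*sqrt(11**2 + 13**2)) - 16 = 0*(-5*sqrt(121 + 169)) - 16 = 0*(-5*sqrt(290)) - 16 = 0 - 16 = -16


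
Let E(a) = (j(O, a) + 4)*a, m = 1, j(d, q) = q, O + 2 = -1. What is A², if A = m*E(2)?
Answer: 144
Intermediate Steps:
O = -3 (O = -2 - 1 = -3)
E(a) = a*(4 + a) (E(a) = (a + 4)*a = (4 + a)*a = a*(4 + a))
A = 12 (A = 1*(2*(4 + 2)) = 1*(2*6) = 1*12 = 12)
A² = 12² = 144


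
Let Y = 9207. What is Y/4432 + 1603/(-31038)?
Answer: 19904455/9825744 ≈ 2.0257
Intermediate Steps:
Y/4432 + 1603/(-31038) = 9207/4432 + 1603/(-31038) = 9207*(1/4432) + 1603*(-1/31038) = 9207/4432 - 229/4434 = 19904455/9825744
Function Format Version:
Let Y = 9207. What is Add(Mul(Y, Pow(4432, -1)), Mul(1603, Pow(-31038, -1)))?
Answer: Rational(19904455, 9825744) ≈ 2.0257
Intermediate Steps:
Add(Mul(Y, Pow(4432, -1)), Mul(1603, Pow(-31038, -1))) = Add(Mul(9207, Pow(4432, -1)), Mul(1603, Pow(-31038, -1))) = Add(Mul(9207, Rational(1, 4432)), Mul(1603, Rational(-1, 31038))) = Add(Rational(9207, 4432), Rational(-229, 4434)) = Rational(19904455, 9825744)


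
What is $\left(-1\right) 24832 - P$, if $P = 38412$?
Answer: $-63244$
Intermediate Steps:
$\left(-1\right) 24832 - P = \left(-1\right) 24832 - 38412 = -24832 - 38412 = -63244$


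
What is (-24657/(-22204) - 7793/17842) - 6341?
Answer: -1255903779233/198081884 ≈ -6340.3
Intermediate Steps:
(-24657/(-22204) - 7793/17842) - 6341 = (-24657*(-1/22204) - 7793*1/17842) - 6341 = (24657/22204 - 7793/17842) - 6341 = 133447211/198081884 - 6341 = -1255903779233/198081884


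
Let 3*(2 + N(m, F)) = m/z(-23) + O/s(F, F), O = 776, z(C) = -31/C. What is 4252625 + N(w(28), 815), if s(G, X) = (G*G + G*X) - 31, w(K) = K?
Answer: 525382518478333/123542967 ≈ 4.2526e+6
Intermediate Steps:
s(G, X) = -31 + G² + G*X (s(G, X) = (G² + G*X) - 31 = -31 + G² + G*X)
N(m, F) = -2 + 23*m/93 + 776/(3*(-31 + 2*F²)) (N(m, F) = -2 + (m/((-31/(-23))) + 776/(-31 + F² + F*F))/3 = -2 + (m/((-31*(-1/23))) + 776/(-31 + F² + F²))/3 = -2 + (m/(31/23) + 776/(-31 + 2*F²))/3 = -2 + (m*(23/31) + 776/(-31 + 2*F²))/3 = -2 + (23*m/31 + 776/(-31 + 2*F²))/3 = -2 + (776/(-31 + 2*F²) + 23*m/31)/3 = -2 + (23*m/93 + 776/(3*(-31 + 2*F²))) = -2 + 23*m/93 + 776/(3*(-31 + 2*F²)))
4252625 + N(w(28), 815) = 4252625 + (24056 + (-186 + 23*28)*(-31 + 2*815²))/(93*(-31 + 2*815²)) = 4252625 + (24056 + (-186 + 644)*(-31 + 2*664225))/(93*(-31 + 2*664225)) = 4252625 + (24056 + 458*(-31 + 1328450))/(93*(-31 + 1328450)) = 4252625 + (1/93)*(24056 + 458*1328419)/1328419 = 4252625 + (1/93)*(1/1328419)*(24056 + 608415902) = 4252625 + (1/93)*(1/1328419)*608439958 = 4252625 + 608439958/123542967 = 525382518478333/123542967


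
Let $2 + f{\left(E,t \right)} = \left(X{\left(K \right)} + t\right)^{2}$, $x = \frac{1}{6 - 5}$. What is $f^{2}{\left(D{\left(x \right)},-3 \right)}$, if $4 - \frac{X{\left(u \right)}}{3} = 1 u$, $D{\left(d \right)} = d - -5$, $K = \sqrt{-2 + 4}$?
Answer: $15241 - 10476 \sqrt{2} \approx 425.7$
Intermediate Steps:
$K = \sqrt{2} \approx 1.4142$
$x = 1$ ($x = 1^{-1} = 1$)
$D{\left(d \right)} = 5 + d$ ($D{\left(d \right)} = d + 5 = 5 + d$)
$X{\left(u \right)} = 12 - 3 u$ ($X{\left(u \right)} = 12 - 3 \cdot 1 u = 12 - 3 u$)
$f{\left(E,t \right)} = -2 + \left(12 + t - 3 \sqrt{2}\right)^{2}$ ($f{\left(E,t \right)} = -2 + \left(\left(12 - 3 \sqrt{2}\right) + t\right)^{2} = -2 + \left(12 + t - 3 \sqrt{2}\right)^{2}$)
$f^{2}{\left(D{\left(x \right)},-3 \right)} = \left(-2 + \left(12 - 3 - 3 \sqrt{2}\right)^{2}\right)^{2} = \left(-2 + \left(9 - 3 \sqrt{2}\right)^{2}\right)^{2}$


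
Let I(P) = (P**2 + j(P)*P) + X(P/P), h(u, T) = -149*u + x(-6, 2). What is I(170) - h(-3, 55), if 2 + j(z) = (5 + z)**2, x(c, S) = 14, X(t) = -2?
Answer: 5234347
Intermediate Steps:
h(u, T) = 14 - 149*u (h(u, T) = -149*u + 14 = 14 - 149*u)
j(z) = -2 + (5 + z)**2
I(P) = -2 + P**2 + P*(-2 + (5 + P)**2) (I(P) = (P**2 + (-2 + (5 + P)**2)*P) - 2 = (P**2 + P*(-2 + (5 + P)**2)) - 2 = -2 + P**2 + P*(-2 + (5 + P)**2))
I(170) - h(-3, 55) = (-2 + 170**2 + 170*(-2 + (5 + 170)**2)) - (14 - 149*(-3)) = (-2 + 28900 + 170*(-2 + 175**2)) - (14 + 447) = (-2 + 28900 + 170*(-2 + 30625)) - 1*461 = (-2 + 28900 + 170*30623) - 461 = (-2 + 28900 + 5205910) - 461 = 5234808 - 461 = 5234347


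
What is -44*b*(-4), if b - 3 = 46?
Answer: 8624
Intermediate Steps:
b = 49 (b = 3 + 46 = 49)
-44*b*(-4) = -44*49*(-4) = -2156*(-4) = 8624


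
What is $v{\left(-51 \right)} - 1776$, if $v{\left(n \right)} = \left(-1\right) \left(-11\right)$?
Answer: $-1765$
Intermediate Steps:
$v{\left(n \right)} = 11$
$v{\left(-51 \right)} - 1776 = 11 - 1776 = -1765$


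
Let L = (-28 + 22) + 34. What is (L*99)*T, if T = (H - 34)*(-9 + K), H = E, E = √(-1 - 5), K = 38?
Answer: -2733192 + 80388*I*√6 ≈ -2.7332e+6 + 1.9691e+5*I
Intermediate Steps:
E = I*√6 (E = √(-6) = I*√6 ≈ 2.4495*I)
L = 28 (L = -6 + 34 = 28)
H = I*√6 ≈ 2.4495*I
T = -986 + 29*I*√6 (T = (I*√6 - 34)*(-9 + 38) = (-34 + I*√6)*29 = -986 + 29*I*√6 ≈ -986.0 + 71.035*I)
(L*99)*T = (28*99)*(-986 + 29*I*√6) = 2772*(-986 + 29*I*√6) = -2733192 + 80388*I*√6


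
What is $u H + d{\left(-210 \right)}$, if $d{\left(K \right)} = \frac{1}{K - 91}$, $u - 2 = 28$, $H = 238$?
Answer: $\frac{2149139}{301} \approx 7140.0$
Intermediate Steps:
$u = 30$ ($u = 2 + 28 = 30$)
$d{\left(K \right)} = \frac{1}{-91 + K}$
$u H + d{\left(-210 \right)} = 30 \cdot 238 + \frac{1}{-91 - 210} = 7140 + \frac{1}{-301} = 7140 - \frac{1}{301} = \frac{2149139}{301}$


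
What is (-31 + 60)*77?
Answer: 2233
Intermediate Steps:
(-31 + 60)*77 = 29*77 = 2233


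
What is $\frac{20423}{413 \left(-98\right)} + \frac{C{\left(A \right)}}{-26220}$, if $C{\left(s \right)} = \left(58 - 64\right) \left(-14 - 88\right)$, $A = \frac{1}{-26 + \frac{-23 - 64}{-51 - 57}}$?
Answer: $- \frac{46688429}{88435690} \approx -0.52794$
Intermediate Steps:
$A = - \frac{36}{907}$ ($A = \frac{1}{-26 - \frac{87}{-108}} = \frac{1}{-26 - - \frac{29}{36}} = \frac{1}{-26 + \frac{29}{36}} = \frac{1}{- \frac{907}{36}} = - \frac{36}{907} \approx -0.039691$)
$C{\left(s \right)} = 612$ ($C{\left(s \right)} = \left(-6\right) \left(-102\right) = 612$)
$\frac{20423}{413 \left(-98\right)} + \frac{C{\left(A \right)}}{-26220} = \frac{20423}{413 \left(-98\right)} + \frac{612}{-26220} = \frac{20423}{-40474} + 612 \left(- \frac{1}{26220}\right) = 20423 \left(- \frac{1}{40474}\right) - \frac{51}{2185} = - \frac{20423}{40474} - \frac{51}{2185} = - \frac{46688429}{88435690}$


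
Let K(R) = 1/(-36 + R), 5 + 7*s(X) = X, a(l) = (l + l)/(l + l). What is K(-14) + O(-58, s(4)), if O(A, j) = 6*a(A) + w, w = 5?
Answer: 549/50 ≈ 10.980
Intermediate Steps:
a(l) = 1 (a(l) = (2*l)/((2*l)) = (2*l)*(1/(2*l)) = 1)
s(X) = -5/7 + X/7
O(A, j) = 11 (O(A, j) = 6*1 + 5 = 6 + 5 = 11)
K(-14) + O(-58, s(4)) = 1/(-36 - 14) + 11 = 1/(-50) + 11 = -1/50 + 11 = 549/50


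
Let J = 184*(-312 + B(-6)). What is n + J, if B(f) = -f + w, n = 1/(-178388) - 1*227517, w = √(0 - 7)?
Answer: -50630260549/178388 + 184*I*√7 ≈ -2.8382e+5 + 486.82*I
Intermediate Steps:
w = I*√7 (w = √(-7) = I*√7 ≈ 2.6458*I)
n = -40586302597/178388 (n = -1/178388 - 227517 = -40586302597/178388 ≈ -2.2752e+5)
B(f) = -f + I*√7
J = -56304 + 184*I*√7 (J = 184*(-312 + (-1*(-6) + I*√7)) = 184*(-312 + (6 + I*√7)) = 184*(-306 + I*√7) = -56304 + 184*I*√7 ≈ -56304.0 + 486.82*I)
n + J = -40586302597/178388 + (-56304 + 184*I*√7) = -50630260549/178388 + 184*I*√7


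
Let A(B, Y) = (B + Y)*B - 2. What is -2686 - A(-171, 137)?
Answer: -8498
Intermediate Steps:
A(B, Y) = -2 + B*(B + Y) (A(B, Y) = B*(B + Y) - 2 = -2 + B*(B + Y))
-2686 - A(-171, 137) = -2686 - (-2 + (-171)² - 171*137) = -2686 - (-2 + 29241 - 23427) = -2686 - 1*5812 = -2686 - 5812 = -8498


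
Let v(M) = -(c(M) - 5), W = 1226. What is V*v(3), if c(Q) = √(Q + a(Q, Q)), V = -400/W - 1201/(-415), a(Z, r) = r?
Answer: 653213/50879 - 653213*√6/254395 ≈ 6.5490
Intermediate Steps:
V = 653213/254395 (V = -400/1226 - 1201/(-415) = -400*1/1226 - 1201*(-1/415) = -200/613 + 1201/415 = 653213/254395 ≈ 2.5677)
c(Q) = √2*√Q (c(Q) = √(Q + Q) = √(2*Q) = √2*√Q)
v(M) = 5 - √2*√M (v(M) = -(√2*√M - 5) = -(-5 + √2*√M) = 5 - √2*√M)
V*v(3) = 653213*(5 - √2*√3)/254395 = 653213*(5 - √6)/254395 = 653213/50879 - 653213*√6/254395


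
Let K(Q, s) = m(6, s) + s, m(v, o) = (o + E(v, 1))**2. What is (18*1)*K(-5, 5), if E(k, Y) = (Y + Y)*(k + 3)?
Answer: 9612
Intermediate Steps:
E(k, Y) = 2*Y*(3 + k) (E(k, Y) = (2*Y)*(3 + k) = 2*Y*(3 + k))
m(v, o) = (6 + o + 2*v)**2 (m(v, o) = (o + 2*1*(3 + v))**2 = (o + (6 + 2*v))**2 = (6 + o + 2*v)**2)
K(Q, s) = s + (18 + s)**2 (K(Q, s) = (6 + s + 2*6)**2 + s = (6 + s + 12)**2 + s = (18 + s)**2 + s = s + (18 + s)**2)
(18*1)*K(-5, 5) = (18*1)*(5 + (18 + 5)**2) = 18*(5 + 23**2) = 18*(5 + 529) = 18*534 = 9612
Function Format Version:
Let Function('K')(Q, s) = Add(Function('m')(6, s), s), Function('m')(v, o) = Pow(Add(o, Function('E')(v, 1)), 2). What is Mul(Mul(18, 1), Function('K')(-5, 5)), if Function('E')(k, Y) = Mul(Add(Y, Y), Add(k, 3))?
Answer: 9612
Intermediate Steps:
Function('E')(k, Y) = Mul(2, Y, Add(3, k)) (Function('E')(k, Y) = Mul(Mul(2, Y), Add(3, k)) = Mul(2, Y, Add(3, k)))
Function('m')(v, o) = Pow(Add(6, o, Mul(2, v)), 2) (Function('m')(v, o) = Pow(Add(o, Mul(2, 1, Add(3, v))), 2) = Pow(Add(o, Add(6, Mul(2, v))), 2) = Pow(Add(6, o, Mul(2, v)), 2))
Function('K')(Q, s) = Add(s, Pow(Add(18, s), 2)) (Function('K')(Q, s) = Add(Pow(Add(6, s, Mul(2, 6)), 2), s) = Add(Pow(Add(6, s, 12), 2), s) = Add(Pow(Add(18, s), 2), s) = Add(s, Pow(Add(18, s), 2)))
Mul(Mul(18, 1), Function('K')(-5, 5)) = Mul(Mul(18, 1), Add(5, Pow(Add(18, 5), 2))) = Mul(18, Add(5, Pow(23, 2))) = Mul(18, Add(5, 529)) = Mul(18, 534) = 9612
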